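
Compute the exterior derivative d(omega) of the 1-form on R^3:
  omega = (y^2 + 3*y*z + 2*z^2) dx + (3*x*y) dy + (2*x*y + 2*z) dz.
d(omega) = (y - 3*z) dx ∧ dy + (-y - 4*z) dx ∧ dz + (2*x) dy ∧ dz

For a 1-form omega = sum_i f_i dx_i, the exterior derivative is
  d(omega) = sum_{i < j} (∂f_j/∂x_i - ∂f_i/∂x_j) dx_i ∧ dx_j.
  coefficient of dx ∧ dy: ∂f_2/∂x - ∂f_1/∂y = ∂(3*x*y)/∂x - ∂(y^2 + 3*y*z + 2*z^2)/∂y = y - 3*z
  coefficient of dx ∧ dz: ∂f_3/∂x - ∂f_1/∂z = ∂(2*x*y + 2*z)/∂x - ∂(y^2 + 3*y*z + 2*z^2)/∂z = -y - 4*z
  coefficient of dy ∧ dz: ∂f_3/∂y - ∂f_2/∂z = ∂(2*x*y + 2*z)/∂y - ∂(3*x*y)/∂z = 2*x
Assembling: d(omega) = (y - 3*z) dx ∧ dy + (-y - 4*z) dx ∧ dz + (2*x) dy ∧ dz.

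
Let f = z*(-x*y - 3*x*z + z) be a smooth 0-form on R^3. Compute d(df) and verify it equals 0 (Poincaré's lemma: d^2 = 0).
d(df) = 0

Step 1: df = sum_i (∂f/∂x_i) dx_i = (z*(-y - 3*z)) dx + (-x*z) dy + (-x*y - 6*x*z + 2*z) dz.
Step 2: Apply d again. Using the 1-form formula, the coefficient of dx ∧ dy in d(df) is ∂^2 f/∂x ∂y - ∂^2 f/∂y ∂x = (-z) - (-z) = 0 (equality of mixed partials for smooth f).
Similarly for dx ∧ dz and dy ∧ dz — all coefficients vanish. So d(df) = 0.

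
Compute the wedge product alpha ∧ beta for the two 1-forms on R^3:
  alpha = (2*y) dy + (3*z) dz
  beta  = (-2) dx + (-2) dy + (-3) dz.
alpha ∧ beta = (4*y) dx ∧ dy + (-6*y + 6*z) dy ∧ dz + (6*z) dx ∧ dz

Distribute the wedge, using dx_i ∧ dx_j = -dx_j ∧ dx_i and dx_i ∧ dx_i = 0. For each pair (i, j) with i < j, the coefficient of dx_i ∧ dx_j in alpha ∧ beta is (alpha_i * beta_j - alpha_j * beta_i). Collecting: alpha ∧ beta = (4*y) dx ∧ dy + (-6*y + 6*z) dy ∧ dz + (6*z) dx ∧ dz.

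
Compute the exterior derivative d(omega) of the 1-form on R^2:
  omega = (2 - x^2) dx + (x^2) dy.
d(omega) = (2*x) dx ∧ dy

For a 1-form omega = sum_i f_i dx_i, the exterior derivative is
  d(omega) = sum_{i < j} (∂f_j/∂x_i - ∂f_i/∂x_j) dx_i ∧ dx_j.
  coefficient of dx ∧ dy: ∂f_2/∂x - ∂f_1/∂y = ∂(x^2)/∂x - ∂(2 - x^2)/∂y = 2*x
Assembling: d(omega) = (2*x) dx ∧ dy.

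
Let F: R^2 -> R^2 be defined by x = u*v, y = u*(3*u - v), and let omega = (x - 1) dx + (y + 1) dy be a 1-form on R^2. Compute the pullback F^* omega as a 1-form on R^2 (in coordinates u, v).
F^* omega = (18*u^3 - 9*u^2*v + 2*u*v^2 + 6*u - 2*v) du + (u*(-3*u^2 + 2*u*v - 2)) dv

Using F^*(f dg) = (f ∘ F) d(g ∘ F), substitute each coordinate x_i by F_i(u, v) in f_i, and replace dx_i by d F_i = (∂F_i/∂u) du + (∂F_i/∂v) dv.
  For the x component: f_1(F) = u*v - 1; d F_1 = (v) du + (u) dv
  For the y component: f_2(F) = 3*u^2 - u*v + 1; d F_2 = (6*u - v) du + (-u) dv
Combining and collecting du, dv coefficients:
  coeff of du: 18*u^3 - 9*u^2*v + 2*u*v^2 + 6*u - 2*v
  coeff of dv: u*(-3*u^2 + 2*u*v - 2)
F^* omega = (18*u^3 - 9*u^2*v + 2*u*v^2 + 6*u - 2*v) du + (u*(-3*u^2 + 2*u*v - 2)) dv.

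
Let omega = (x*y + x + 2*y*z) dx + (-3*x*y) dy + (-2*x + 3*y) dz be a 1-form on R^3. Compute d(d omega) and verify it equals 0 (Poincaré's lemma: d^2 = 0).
d(d omega) = 0

Step 1: d omega = sum_{i<j} (∂f_j/∂x_i - ∂f_i/∂x_j) dx_i ∧ dx_j:
  coeff of dx ∧ dy: -x - 3*y - 2*z
  coeff of dx ∧ dz: -2*y - 2
  coeff of dy ∧ dz: 3
Step 2: Apply d again to each 2-form coefficient. The only possible 3-form in R^3 is dx ∧ dy ∧ dz, with coefficient
  ∂(coeff of dy∧dz)/∂x - ∂(coeff of dx∧dz)/∂y + ∂(coeff of dx∧dy)/∂z
  = ∂/∂x (3) - ∂/∂y (-2*y - 2) + ∂/∂z (-x - 3*y - 2*z).
Each of these terms simplifies to sums of mixed partials that cancel in pairs. The result is 0 (by equality of mixed partials for smooth functions — Schwarz / Clairaut).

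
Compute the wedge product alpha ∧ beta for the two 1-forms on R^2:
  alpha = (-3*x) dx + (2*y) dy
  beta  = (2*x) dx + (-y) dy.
alpha ∧ beta = (-x*y) dx ∧ dy

Distribute the wedge, using dx_i ∧ dx_j = -dx_j ∧ dx_i and dx_i ∧ dx_i = 0. For each pair (i, j) with i < j, the coefficient of dx_i ∧ dx_j in alpha ∧ beta is (alpha_i * beta_j - alpha_j * beta_i). Collecting: alpha ∧ beta = (-x*y) dx ∧ dy.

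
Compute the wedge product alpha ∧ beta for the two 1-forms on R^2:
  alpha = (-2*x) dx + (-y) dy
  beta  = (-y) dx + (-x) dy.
alpha ∧ beta = (2*x^2 - y^2) dx ∧ dy

Distribute the wedge, using dx_i ∧ dx_j = -dx_j ∧ dx_i and dx_i ∧ dx_i = 0. For each pair (i, j) with i < j, the coefficient of dx_i ∧ dx_j in alpha ∧ beta is (alpha_i * beta_j - alpha_j * beta_i). Collecting: alpha ∧ beta = (2*x^2 - y^2) dx ∧ dy.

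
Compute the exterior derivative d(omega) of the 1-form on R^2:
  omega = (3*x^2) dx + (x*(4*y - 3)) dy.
d(omega) = (4*y - 3) dx ∧ dy

For a 1-form omega = sum_i f_i dx_i, the exterior derivative is
  d(omega) = sum_{i < j} (∂f_j/∂x_i - ∂f_i/∂x_j) dx_i ∧ dx_j.
  coefficient of dx ∧ dy: ∂f_2/∂x - ∂f_1/∂y = ∂(x*(4*y - 3))/∂x - ∂(3*x^2)/∂y = 4*y - 3
Assembling: d(omega) = (4*y - 3) dx ∧ dy.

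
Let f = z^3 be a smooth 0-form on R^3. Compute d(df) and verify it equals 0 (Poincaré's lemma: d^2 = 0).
d(df) = 0

Step 1: df = sum_i (∂f/∂x_i) dx_i = (0) dx + (0) dy + (3*z^2) dz.
Step 2: Apply d again. Using the 1-form formula, the coefficient of dx ∧ dy in d(df) is ∂^2 f/∂x ∂y - ∂^2 f/∂y ∂x = (0) - (0) = 0 (equality of mixed partials for smooth f).
Similarly for dx ∧ dz and dy ∧ dz — all coefficients vanish. So d(df) = 0.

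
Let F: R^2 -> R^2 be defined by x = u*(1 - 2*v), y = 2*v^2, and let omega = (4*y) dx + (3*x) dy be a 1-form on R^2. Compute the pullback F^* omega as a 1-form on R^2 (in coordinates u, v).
F^* omega = (v^2*(8 - 16*v)) du + (4*u*v*(3 - 10*v)) dv

Using F^*(f dg) = (f ∘ F) d(g ∘ F), substitute each coordinate x_i by F_i(u, v) in f_i, and replace dx_i by d F_i = (∂F_i/∂u) du + (∂F_i/∂v) dv.
  For the x component: f_1(F) = 8*v^2; d F_1 = (1 - 2*v) du + (-2*u) dv
  For the y component: f_2(F) = 3*u*(1 - 2*v); d F_2 = (0) du + (4*v) dv
Combining and collecting du, dv coefficients:
  coeff of du: v^2*(8 - 16*v)
  coeff of dv: 4*u*v*(3 - 10*v)
F^* omega = (v^2*(8 - 16*v)) du + (4*u*v*(3 - 10*v)) dv.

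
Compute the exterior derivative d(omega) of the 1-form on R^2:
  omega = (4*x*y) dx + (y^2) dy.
d(omega) = (-4*x) dx ∧ dy

For a 1-form omega = sum_i f_i dx_i, the exterior derivative is
  d(omega) = sum_{i < j} (∂f_j/∂x_i - ∂f_i/∂x_j) dx_i ∧ dx_j.
  coefficient of dx ∧ dy: ∂f_2/∂x - ∂f_1/∂y = ∂(y^2)/∂x - ∂(4*x*y)/∂y = -4*x
Assembling: d(omega) = (-4*x) dx ∧ dy.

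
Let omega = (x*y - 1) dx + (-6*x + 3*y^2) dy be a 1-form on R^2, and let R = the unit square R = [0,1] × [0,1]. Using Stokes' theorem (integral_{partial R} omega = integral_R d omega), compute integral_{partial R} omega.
integral_(partial R) omega = -13/2

Stokes: integral_partial_R omega = integral_R d omega with d omega = (∂Q/∂x - ∂P/∂y) dx ∧ dy.
  ∂Q/∂x = -6
  ∂P/∂y = x
  integrand = ∂Q/∂x - ∂P/∂y = -x - 6.
Integrating over R: integral_0^1 integral_0^1 (-x - 6) dx dy = -13/2.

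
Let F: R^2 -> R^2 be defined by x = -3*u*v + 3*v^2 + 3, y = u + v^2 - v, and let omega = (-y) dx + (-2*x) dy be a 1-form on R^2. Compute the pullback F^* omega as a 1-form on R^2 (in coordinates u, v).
F^* omega = (9*u*v + 3*v^3 - 9*v^2 - 6) du + (3*u^2 + 15*u*v^2 - 15*u*v - 18*v^3 + 12*v^2 - 12*v + 6) dv

Using F^*(f dg) = (f ∘ F) d(g ∘ F), substitute each coordinate x_i by F_i(u, v) in f_i, and replace dx_i by d F_i = (∂F_i/∂u) du + (∂F_i/∂v) dv.
  For the x component: f_1(F) = -u - v^2 + v; d F_1 = (-3*v) du + (-3*u + 6*v) dv
  For the y component: f_2(F) = 6*u*v - 6*v^2 - 6; d F_2 = (1) du + (2*v - 1) dv
Combining and collecting du, dv coefficients:
  coeff of du: 9*u*v + 3*v^3 - 9*v^2 - 6
  coeff of dv: 3*u^2 + 15*u*v^2 - 15*u*v - 18*v^3 + 12*v^2 - 12*v + 6
F^* omega = (9*u*v + 3*v^3 - 9*v^2 - 6) du + (3*u^2 + 15*u*v^2 - 15*u*v - 18*v^3 + 12*v^2 - 12*v + 6) dv.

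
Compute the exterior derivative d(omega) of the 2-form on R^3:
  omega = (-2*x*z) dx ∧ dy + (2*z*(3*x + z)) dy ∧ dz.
d(omega) = (-2*x + 6*z) dx ∧ dy ∧ dz

For a 2-form omega = sum_{i<j} g_{ij} dx_i ∧ dx_j, the exterior derivative is
  d(omega) = sum_{i<j} d(g_{ij}) ∧ dx_i ∧ dx_j = sum_{i<j, k} (∂g_{ij}/∂x_k) dx_k ∧ dx_i ∧ dx_j.
Expand each term, using dx_k ∧ dx_i ∧ dx_j = sgn(permutation) dx_{(a)} ∧ dx_{(b)} ∧ dx_{(c)} with (a < b < c) sorted:
  d(-2*x*z) includes (∂/∂z)(-2*x*z) dz = (-2*x) dz, which multiplied by dx ∧ dy gives (-2*x) dx ∧ dy ∧ dz
  d(2*z*(3*x + z)) includes (∂/∂x)(2*z*(3*x + z)) dx = (6*z) dx, which multiplied by dy ∧ dz gives (6*z) dx ∧ dy ∧ dz
Collecting like 3-forms: d(omega) = (-2*x + 6*z) dx ∧ dy ∧ dz.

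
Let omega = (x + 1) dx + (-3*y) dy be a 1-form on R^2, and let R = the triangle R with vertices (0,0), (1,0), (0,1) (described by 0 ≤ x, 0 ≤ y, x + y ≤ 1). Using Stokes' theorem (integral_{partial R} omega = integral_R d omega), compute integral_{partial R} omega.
integral_(partial R) omega = 0

Stokes: integral_partial_R omega = integral_R d omega with d omega = (∂Q/∂x - ∂P/∂y) dx ∧ dy.
  ∂Q/∂x = 0
  ∂P/∂y = 0
  integrand = ∂Q/∂x - ∂P/∂y = 0.
Integrating over R: integral_0^1 integral_0^{1-x} (0) dy dx = 0.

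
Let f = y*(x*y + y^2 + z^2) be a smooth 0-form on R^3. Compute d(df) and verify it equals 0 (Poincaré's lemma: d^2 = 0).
d(df) = 0

Step 1: df = sum_i (∂f/∂x_i) dx_i = (y^2) dx + (2*x*y + 3*y^2 + z^2) dy + (2*y*z) dz.
Step 2: Apply d again. Using the 1-form formula, the coefficient of dx ∧ dy in d(df) is ∂^2 f/∂x ∂y - ∂^2 f/∂y ∂x = (2*y) - (2*y) = 0 (equality of mixed partials for smooth f).
Similarly for dx ∧ dz and dy ∧ dz — all coefficients vanish. So d(df) = 0.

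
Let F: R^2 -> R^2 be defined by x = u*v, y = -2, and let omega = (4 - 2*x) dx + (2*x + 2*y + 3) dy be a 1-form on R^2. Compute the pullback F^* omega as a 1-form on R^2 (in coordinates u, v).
F^* omega = (2*v*(-u*v + 2)) du + (2*u*(-u*v + 2)) dv

Using F^*(f dg) = (f ∘ F) d(g ∘ F), substitute each coordinate x_i by F_i(u, v) in f_i, and replace dx_i by d F_i = (∂F_i/∂u) du + (∂F_i/∂v) dv.
  For the x component: f_1(F) = -2*u*v + 4; d F_1 = (v) du + (u) dv
  For the y component: f_2(F) = 2*u*v - 1; d F_2 = (0) du + (0) dv
Combining and collecting du, dv coefficients:
  coeff of du: 2*v*(-u*v + 2)
  coeff of dv: 2*u*(-u*v + 2)
F^* omega = (2*v*(-u*v + 2)) du + (2*u*(-u*v + 2)) dv.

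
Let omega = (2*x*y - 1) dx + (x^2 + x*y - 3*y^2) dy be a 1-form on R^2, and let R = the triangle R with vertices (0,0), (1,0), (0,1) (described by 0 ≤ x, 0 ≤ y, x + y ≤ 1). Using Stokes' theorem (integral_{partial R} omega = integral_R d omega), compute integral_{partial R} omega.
integral_(partial R) omega = 1/6

Stokes: integral_partial_R omega = integral_R d omega with d omega = (∂Q/∂x - ∂P/∂y) dx ∧ dy.
  ∂Q/∂x = 2*x + y
  ∂P/∂y = 2*x
  integrand = ∂Q/∂x - ∂P/∂y = y.
Integrating over R: integral_0^1 integral_0^{1-x} (y) dy dx = 1/6.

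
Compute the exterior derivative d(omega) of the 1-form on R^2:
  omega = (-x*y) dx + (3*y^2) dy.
d(omega) = (x) dx ∧ dy

For a 1-form omega = sum_i f_i dx_i, the exterior derivative is
  d(omega) = sum_{i < j} (∂f_j/∂x_i - ∂f_i/∂x_j) dx_i ∧ dx_j.
  coefficient of dx ∧ dy: ∂f_2/∂x - ∂f_1/∂y = ∂(3*y^2)/∂x - ∂(-x*y)/∂y = x
Assembling: d(omega) = (x) dx ∧ dy.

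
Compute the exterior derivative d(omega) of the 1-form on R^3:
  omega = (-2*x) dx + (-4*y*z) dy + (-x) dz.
d(omega) = (-1) dx ∧ dz + (4*y) dy ∧ dz

For a 1-form omega = sum_i f_i dx_i, the exterior derivative is
  d(omega) = sum_{i < j} (∂f_j/∂x_i - ∂f_i/∂x_j) dx_i ∧ dx_j.
  coefficient of dx ∧ dz: ∂f_3/∂x - ∂f_1/∂z = ∂(-x)/∂x - ∂(-2*x)/∂z = -1
  coefficient of dy ∧ dz: ∂f_3/∂y - ∂f_2/∂z = ∂(-x)/∂y - ∂(-4*y*z)/∂z = 4*y
Assembling: d(omega) = (-1) dx ∧ dz + (4*y) dy ∧ dz.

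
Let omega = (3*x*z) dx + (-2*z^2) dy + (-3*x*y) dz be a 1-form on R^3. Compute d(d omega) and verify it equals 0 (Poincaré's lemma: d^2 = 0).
d(d omega) = 0

Step 1: d omega = sum_{i<j} (∂f_j/∂x_i - ∂f_i/∂x_j) dx_i ∧ dx_j:
  coeff of dx ∧ dy: 0
  coeff of dx ∧ dz: -3*x - 3*y
  coeff of dy ∧ dz: -3*x + 4*z
Step 2: Apply d again to each 2-form coefficient. The only possible 3-form in R^3 is dx ∧ dy ∧ dz, with coefficient
  ∂(coeff of dy∧dz)/∂x - ∂(coeff of dx∧dz)/∂y + ∂(coeff of dx∧dy)/∂z
  = ∂/∂x (-3*x + 4*z) - ∂/∂y (-3*x - 3*y) + ∂/∂z (0).
Each of these terms simplifies to sums of mixed partials that cancel in pairs. The result is 0 (by equality of mixed partials for smooth functions — Schwarz / Clairaut).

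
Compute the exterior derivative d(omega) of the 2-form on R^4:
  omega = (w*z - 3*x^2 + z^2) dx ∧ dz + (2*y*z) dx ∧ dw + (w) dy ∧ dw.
d(omega) = (-2*y + z) dx ∧ dz ∧ dw + (-2*z) dx ∧ dy ∧ dw

For a 2-form omega = sum_{i<j} g_{ij} dx_i ∧ dx_j, the exterior derivative is
  d(omega) = sum_{i<j} d(g_{ij}) ∧ dx_i ∧ dx_j = sum_{i<j, k} (∂g_{ij}/∂x_k) dx_k ∧ dx_i ∧ dx_j.
Expand each term, using dx_k ∧ dx_i ∧ dx_j = sgn(permutation) dx_{(a)} ∧ dx_{(b)} ∧ dx_{(c)} with (a < b < c) sorted:
  d(w*z - 3*x^2 + z^2) includes (∂/∂w)(w*z - 3*x^2 + z^2) dw = (z) dw, which multiplied by dx ∧ dz gives (z) dx ∧ dz ∧ dw
  d(2*y*z) includes (∂/∂y)(2*y*z) dy = (2*z) dy, which multiplied by dx ∧ dw gives (-2*z) dx ∧ dy ∧ dw
  d(2*y*z) includes (∂/∂z)(2*y*z) dz = (2*y) dz, which multiplied by dx ∧ dw gives (-2*y) dx ∧ dz ∧ dw
Collecting like 3-forms: d(omega) = (-2*y + z) dx ∧ dz ∧ dw + (-2*z) dx ∧ dy ∧ dw.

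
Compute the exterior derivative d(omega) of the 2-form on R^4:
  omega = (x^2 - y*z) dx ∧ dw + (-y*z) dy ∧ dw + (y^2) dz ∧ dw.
d(omega) = (z) dx ∧ dy ∧ dw + (y) dx ∧ dz ∧ dw + (3*y) dy ∧ dz ∧ dw

For a 2-form omega = sum_{i<j} g_{ij} dx_i ∧ dx_j, the exterior derivative is
  d(omega) = sum_{i<j} d(g_{ij}) ∧ dx_i ∧ dx_j = sum_{i<j, k} (∂g_{ij}/∂x_k) dx_k ∧ dx_i ∧ dx_j.
Expand each term, using dx_k ∧ dx_i ∧ dx_j = sgn(permutation) dx_{(a)} ∧ dx_{(b)} ∧ dx_{(c)} with (a < b < c) sorted:
  d(x^2 - y*z) includes (∂/∂y)(x^2 - y*z) dy = (-z) dy, which multiplied by dx ∧ dw gives (z) dx ∧ dy ∧ dw
  d(x^2 - y*z) includes (∂/∂z)(x^2 - y*z) dz = (-y) dz, which multiplied by dx ∧ dw gives (y) dx ∧ dz ∧ dw
  d(-y*z) includes (∂/∂z)(-y*z) dz = (-y) dz, which multiplied by dy ∧ dw gives (y) dy ∧ dz ∧ dw
  d(y^2) includes (∂/∂y)(y^2) dy = (2*y) dy, which multiplied by dz ∧ dw gives (2*y) dy ∧ dz ∧ dw
Collecting like 3-forms: d(omega) = (z) dx ∧ dy ∧ dw + (y) dx ∧ dz ∧ dw + (3*y) dy ∧ dz ∧ dw.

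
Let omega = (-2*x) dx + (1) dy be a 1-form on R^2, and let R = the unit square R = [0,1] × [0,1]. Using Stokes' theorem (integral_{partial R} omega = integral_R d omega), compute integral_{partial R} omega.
integral_(partial R) omega = 0

Stokes: integral_partial_R omega = integral_R d omega with d omega = (∂Q/∂x - ∂P/∂y) dx ∧ dy.
  ∂Q/∂x = 0
  ∂P/∂y = 0
  integrand = ∂Q/∂x - ∂P/∂y = 0.
Integrating over R: integral_0^1 integral_0^1 (0) dx dy = 0.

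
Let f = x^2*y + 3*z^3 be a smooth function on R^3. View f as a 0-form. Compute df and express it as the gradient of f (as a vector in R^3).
df = (2*x*y) dx + (x^2) dy + (9*z^2) dz; grad f = (2*x*y, x^2, 9*z^2)

For a 0-form f, d f = (∂f/∂x) dx + (∂f/∂y) dy + (∂f/∂z) dz. The components of the vector representation are exactly the entries of grad f in Cartesian coordinates:
  ∂f/∂x = 2*x*y
  ∂f/∂y = x^2
  ∂f/∂z = 9*z^2.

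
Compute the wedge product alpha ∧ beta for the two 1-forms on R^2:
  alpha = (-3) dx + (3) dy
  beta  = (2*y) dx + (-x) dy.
alpha ∧ beta = (3*x - 6*y) dx ∧ dy

Distribute the wedge, using dx_i ∧ dx_j = -dx_j ∧ dx_i and dx_i ∧ dx_i = 0. For each pair (i, j) with i < j, the coefficient of dx_i ∧ dx_j in alpha ∧ beta is (alpha_i * beta_j - alpha_j * beta_i). Collecting: alpha ∧ beta = (3*x - 6*y) dx ∧ dy.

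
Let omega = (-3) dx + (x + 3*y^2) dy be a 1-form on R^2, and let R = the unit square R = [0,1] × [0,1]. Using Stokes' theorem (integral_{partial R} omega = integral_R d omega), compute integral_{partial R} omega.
integral_(partial R) omega = 1

Stokes: integral_partial_R omega = integral_R d omega with d omega = (∂Q/∂x - ∂P/∂y) dx ∧ dy.
  ∂Q/∂x = 1
  ∂P/∂y = 0
  integrand = ∂Q/∂x - ∂P/∂y = 1.
Integrating over R: integral_0^1 integral_0^1 (1) dx dy = 1.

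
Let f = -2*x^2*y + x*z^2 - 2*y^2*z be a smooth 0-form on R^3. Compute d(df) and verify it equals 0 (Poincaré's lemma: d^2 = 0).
d(df) = 0

Step 1: df = sum_i (∂f/∂x_i) dx_i = (-4*x*y + z^2) dx + (-2*x^2 - 4*y*z) dy + (2*x*z - 2*y^2) dz.
Step 2: Apply d again. Using the 1-form formula, the coefficient of dx ∧ dy in d(df) is ∂^2 f/∂x ∂y - ∂^2 f/∂y ∂x = (-4*x) - (-4*x) = 0 (equality of mixed partials for smooth f).
Similarly for dx ∧ dz and dy ∧ dz — all coefficients vanish. So d(df) = 0.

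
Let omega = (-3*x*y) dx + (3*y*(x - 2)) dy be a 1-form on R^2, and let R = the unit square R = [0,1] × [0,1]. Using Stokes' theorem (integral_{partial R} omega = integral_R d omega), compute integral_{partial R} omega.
integral_(partial R) omega = 3

Stokes: integral_partial_R omega = integral_R d omega with d omega = (∂Q/∂x - ∂P/∂y) dx ∧ dy.
  ∂Q/∂x = 3*y
  ∂P/∂y = -3*x
  integrand = ∂Q/∂x - ∂P/∂y = 3*x + 3*y.
Integrating over R: integral_0^1 integral_0^1 (3*x + 3*y) dx dy = 3.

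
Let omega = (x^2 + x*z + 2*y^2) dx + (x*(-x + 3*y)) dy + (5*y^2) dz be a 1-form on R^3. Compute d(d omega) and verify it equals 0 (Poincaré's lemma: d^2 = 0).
d(d omega) = 0

Step 1: d omega = sum_{i<j} (∂f_j/∂x_i - ∂f_i/∂x_j) dx_i ∧ dx_j:
  coeff of dx ∧ dy: -2*x - y
  coeff of dx ∧ dz: -x
  coeff of dy ∧ dz: 10*y
Step 2: Apply d again to each 2-form coefficient. The only possible 3-form in R^3 is dx ∧ dy ∧ dz, with coefficient
  ∂(coeff of dy∧dz)/∂x - ∂(coeff of dx∧dz)/∂y + ∂(coeff of dx∧dy)/∂z
  = ∂/∂x (10*y) - ∂/∂y (-x) + ∂/∂z (-2*x - y).
Each of these terms simplifies to sums of mixed partials that cancel in pairs. The result is 0 (by equality of mixed partials for smooth functions — Schwarz / Clairaut).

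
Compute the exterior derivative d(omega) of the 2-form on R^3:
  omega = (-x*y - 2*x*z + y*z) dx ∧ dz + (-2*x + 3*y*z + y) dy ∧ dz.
d(omega) = (x - z - 2) dx ∧ dy ∧ dz

For a 2-form omega = sum_{i<j} g_{ij} dx_i ∧ dx_j, the exterior derivative is
  d(omega) = sum_{i<j} d(g_{ij}) ∧ dx_i ∧ dx_j = sum_{i<j, k} (∂g_{ij}/∂x_k) dx_k ∧ dx_i ∧ dx_j.
Expand each term, using dx_k ∧ dx_i ∧ dx_j = sgn(permutation) dx_{(a)} ∧ dx_{(b)} ∧ dx_{(c)} with (a < b < c) sorted:
  d(-x*y - 2*x*z + y*z) includes (∂/∂y)(-x*y - 2*x*z + y*z) dy = (-x + z) dy, which multiplied by dx ∧ dz gives (x - z) dx ∧ dy ∧ dz
  d(-2*x + 3*y*z + y) includes (∂/∂x)(-2*x + 3*y*z + y) dx = (-2) dx, which multiplied by dy ∧ dz gives (-2) dx ∧ dy ∧ dz
Collecting like 3-forms: d(omega) = (x - z - 2) dx ∧ dy ∧ dz.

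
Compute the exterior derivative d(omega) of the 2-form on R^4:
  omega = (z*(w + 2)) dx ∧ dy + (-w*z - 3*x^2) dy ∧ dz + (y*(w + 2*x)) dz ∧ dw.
d(omega) = (w - 6*x + 2) dx ∧ dy ∧ dz + (z) dx ∧ dy ∧ dw + (w + 2*x - z) dy ∧ dz ∧ dw + (2*y) dx ∧ dz ∧ dw

For a 2-form omega = sum_{i<j} g_{ij} dx_i ∧ dx_j, the exterior derivative is
  d(omega) = sum_{i<j} d(g_{ij}) ∧ dx_i ∧ dx_j = sum_{i<j, k} (∂g_{ij}/∂x_k) dx_k ∧ dx_i ∧ dx_j.
Expand each term, using dx_k ∧ dx_i ∧ dx_j = sgn(permutation) dx_{(a)} ∧ dx_{(b)} ∧ dx_{(c)} with (a < b < c) sorted:
  d(z*(w + 2)) includes (∂/∂z)(z*(w + 2)) dz = (w + 2) dz, which multiplied by dx ∧ dy gives (w + 2) dx ∧ dy ∧ dz
  d(z*(w + 2)) includes (∂/∂w)(z*(w + 2)) dw = (z) dw, which multiplied by dx ∧ dy gives (z) dx ∧ dy ∧ dw
  d(-w*z - 3*x^2) includes (∂/∂x)(-w*z - 3*x^2) dx = (-6*x) dx, which multiplied by dy ∧ dz gives (-6*x) dx ∧ dy ∧ dz
  d(-w*z - 3*x^2) includes (∂/∂w)(-w*z - 3*x^2) dw = (-z) dw, which multiplied by dy ∧ dz gives (-z) dy ∧ dz ∧ dw
  d(y*(w + 2*x)) includes (∂/∂x)(y*(w + 2*x)) dx = (2*y) dx, which multiplied by dz ∧ dw gives (2*y) dx ∧ dz ∧ dw
  d(y*(w + 2*x)) includes (∂/∂y)(y*(w + 2*x)) dy = (w + 2*x) dy, which multiplied by dz ∧ dw gives (w + 2*x) dy ∧ dz ∧ dw
Collecting like 3-forms: d(omega) = (w - 6*x + 2) dx ∧ dy ∧ dz + (z) dx ∧ dy ∧ dw + (w + 2*x - z) dy ∧ dz ∧ dw + (2*y) dx ∧ dz ∧ dw.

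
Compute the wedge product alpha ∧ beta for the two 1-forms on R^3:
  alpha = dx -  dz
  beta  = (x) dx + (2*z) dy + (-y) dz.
alpha ∧ beta = (2*z) dx ∧ dy + (x - y) dx ∧ dz + (2*z) dy ∧ dz

Distribute the wedge, using dx_i ∧ dx_j = -dx_j ∧ dx_i and dx_i ∧ dx_i = 0. For each pair (i, j) with i < j, the coefficient of dx_i ∧ dx_j in alpha ∧ beta is (alpha_i * beta_j - alpha_j * beta_i). Collecting: alpha ∧ beta = (2*z) dx ∧ dy + (x - y) dx ∧ dz + (2*z) dy ∧ dz.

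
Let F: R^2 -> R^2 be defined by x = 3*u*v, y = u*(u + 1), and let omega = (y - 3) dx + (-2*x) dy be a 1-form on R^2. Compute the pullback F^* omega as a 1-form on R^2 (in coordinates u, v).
F^* omega = (3*v*(-3*u^2 - u - 3)) du + (3*u*(u^2 + u - 3)) dv

Using F^*(f dg) = (f ∘ F) d(g ∘ F), substitute each coordinate x_i by F_i(u, v) in f_i, and replace dx_i by d F_i = (∂F_i/∂u) du + (∂F_i/∂v) dv.
  For the x component: f_1(F) = u^2 + u - 3; d F_1 = (3*v) du + (3*u) dv
  For the y component: f_2(F) = -6*u*v; d F_2 = (2*u + 1) du + (0) dv
Combining and collecting du, dv coefficients:
  coeff of du: 3*v*(-3*u^2 - u - 3)
  coeff of dv: 3*u*(u^2 + u - 3)
F^* omega = (3*v*(-3*u^2 - u - 3)) du + (3*u*(u^2 + u - 3)) dv.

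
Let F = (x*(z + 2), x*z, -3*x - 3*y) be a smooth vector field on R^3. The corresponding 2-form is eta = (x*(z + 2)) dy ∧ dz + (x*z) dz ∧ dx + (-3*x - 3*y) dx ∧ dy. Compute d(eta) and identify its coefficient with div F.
d(eta) = (z + 2) dx ∧ dy ∧ dz; div F = z + 2

For a 2-form in R^3 of the form above, applying d gives a 3-form with coefficient ∂P/∂x + ∂Q/∂y + ∂R/∂z:
  ∂P/∂x = z + 2
  ∂Q/∂y = 0
  ∂R/∂z = 0
Sum = z + 2, which is exactly div F.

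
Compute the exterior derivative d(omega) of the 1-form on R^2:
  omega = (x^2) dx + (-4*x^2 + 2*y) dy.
d(omega) = (-8*x) dx ∧ dy

For a 1-form omega = sum_i f_i dx_i, the exterior derivative is
  d(omega) = sum_{i < j} (∂f_j/∂x_i - ∂f_i/∂x_j) dx_i ∧ dx_j.
  coefficient of dx ∧ dy: ∂f_2/∂x - ∂f_1/∂y = ∂(-4*x^2 + 2*y)/∂x - ∂(x^2)/∂y = -8*x
Assembling: d(omega) = (-8*x) dx ∧ dy.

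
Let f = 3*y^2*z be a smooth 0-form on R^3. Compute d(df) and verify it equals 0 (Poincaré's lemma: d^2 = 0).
d(df) = 0

Step 1: df = sum_i (∂f/∂x_i) dx_i = (0) dx + (6*y*z) dy + (3*y^2) dz.
Step 2: Apply d again. Using the 1-form formula, the coefficient of dx ∧ dy in d(df) is ∂^2 f/∂x ∂y - ∂^2 f/∂y ∂x = (0) - (0) = 0 (equality of mixed partials for smooth f).
Similarly for dx ∧ dz and dy ∧ dz — all coefficients vanish. So d(df) = 0.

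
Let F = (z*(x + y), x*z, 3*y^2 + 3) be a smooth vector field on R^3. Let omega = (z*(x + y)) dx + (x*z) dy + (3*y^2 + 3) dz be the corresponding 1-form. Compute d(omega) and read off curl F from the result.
d(omega) = (-x + 6*y) dy ∧ dz + (x + y) dz ∧ dx + (0) dx ∧ dy; curl F = (-x + 6*y, x + y, 0)

d omega = sum_{i<j} (∂f_j/∂x_i - ∂f_i/∂x_j) dx_i ∧ dx_j. Under the identification (dy ∧ dz, dz ∧ dx, dx ∧ dy) ↔ (e_x, e_y, e_z), the coefficients are exactly the components of curl F. Compute:
  ∂R/∂y - ∂Q/∂z = (6*y) - (x) = -x + 6*y
  ∂P/∂z - ∂R/∂x = (x + y) - (0) = x + y
  ∂Q/∂x - ∂P/∂y = (z) - (z) = 0.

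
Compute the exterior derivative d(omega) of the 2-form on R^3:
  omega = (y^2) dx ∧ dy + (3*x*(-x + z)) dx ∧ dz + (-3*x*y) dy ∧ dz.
d(omega) = (-3*y) dx ∧ dy ∧ dz

For a 2-form omega = sum_{i<j} g_{ij} dx_i ∧ dx_j, the exterior derivative is
  d(omega) = sum_{i<j} d(g_{ij}) ∧ dx_i ∧ dx_j = sum_{i<j, k} (∂g_{ij}/∂x_k) dx_k ∧ dx_i ∧ dx_j.
Expand each term, using dx_k ∧ dx_i ∧ dx_j = sgn(permutation) dx_{(a)} ∧ dx_{(b)} ∧ dx_{(c)} with (a < b < c) sorted:
  d(-3*x*y) includes (∂/∂x)(-3*x*y) dx = (-3*y) dx, which multiplied by dy ∧ dz gives (-3*y) dx ∧ dy ∧ dz
Collecting like 3-forms: d(omega) = (-3*y) dx ∧ dy ∧ dz.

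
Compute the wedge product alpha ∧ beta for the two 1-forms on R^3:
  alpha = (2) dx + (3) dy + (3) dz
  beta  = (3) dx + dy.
alpha ∧ beta = (-7) dx ∧ dy + (-9) dx ∧ dz + (-3) dy ∧ dz

Distribute the wedge, using dx_i ∧ dx_j = -dx_j ∧ dx_i and dx_i ∧ dx_i = 0. For each pair (i, j) with i < j, the coefficient of dx_i ∧ dx_j in alpha ∧ beta is (alpha_i * beta_j - alpha_j * beta_i). Collecting: alpha ∧ beta = (-7) dx ∧ dy + (-9) dx ∧ dz + (-3) dy ∧ dz.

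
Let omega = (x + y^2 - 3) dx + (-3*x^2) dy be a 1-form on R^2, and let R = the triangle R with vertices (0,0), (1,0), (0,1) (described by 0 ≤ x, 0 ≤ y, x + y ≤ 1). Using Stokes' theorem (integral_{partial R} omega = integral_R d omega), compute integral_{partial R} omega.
integral_(partial R) omega = -4/3

Stokes: integral_partial_R omega = integral_R d omega with d omega = (∂Q/∂x - ∂P/∂y) dx ∧ dy.
  ∂Q/∂x = -6*x
  ∂P/∂y = 2*y
  integrand = ∂Q/∂x - ∂P/∂y = -6*x - 2*y.
Integrating over R: integral_0^1 integral_0^{1-x} (-6*x - 2*y) dy dx = -4/3.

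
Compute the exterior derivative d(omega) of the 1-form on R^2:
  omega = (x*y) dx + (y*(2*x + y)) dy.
d(omega) = (-x + 2*y) dx ∧ dy

For a 1-form omega = sum_i f_i dx_i, the exterior derivative is
  d(omega) = sum_{i < j} (∂f_j/∂x_i - ∂f_i/∂x_j) dx_i ∧ dx_j.
  coefficient of dx ∧ dy: ∂f_2/∂x - ∂f_1/∂y = ∂(y*(2*x + y))/∂x - ∂(x*y)/∂y = -x + 2*y
Assembling: d(omega) = (-x + 2*y) dx ∧ dy.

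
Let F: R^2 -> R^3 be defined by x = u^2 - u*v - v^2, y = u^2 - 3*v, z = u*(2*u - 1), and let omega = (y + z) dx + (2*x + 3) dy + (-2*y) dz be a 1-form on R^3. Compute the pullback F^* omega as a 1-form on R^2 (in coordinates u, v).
F^* omega = (2*u^3 - 7*u^2*v - 4*u*v^2 + 19*u*v + 6*u + 3*v^2 - 6*v) du + (-3*u^3 - 6*u^2*v - 5*u^2 + 11*u*v + 12*v^2 - 9) dv

Using F^*(f dg) = (f ∘ F) d(g ∘ F), substitute each coordinate x_i by F_i(u, v) in f_i, and replace dx_i by d F_i = (∂F_i/∂u) du + (∂F_i/∂v) dv.
  For the x component: f_1(F) = 3*u^2 - u - 3*v; d F_1 = (2*u - v) du + (-u - 2*v) dv
  For the y component: f_2(F) = 2*u^2 - 2*u*v - 2*v^2 + 3; d F_2 = (2*u) du + (-3) dv
  For the z component: f_3(F) = -2*u^2 + 6*v; d F_3 = (4*u - 1) du + (0) dv
Combining and collecting du, dv coefficients:
  coeff of du: 2*u^3 - 7*u^2*v - 4*u*v^2 + 19*u*v + 6*u + 3*v^2 - 6*v
  coeff of dv: -3*u^3 - 6*u^2*v - 5*u^2 + 11*u*v + 12*v^2 - 9
F^* omega = (2*u^3 - 7*u^2*v - 4*u*v^2 + 19*u*v + 6*u + 3*v^2 - 6*v) du + (-3*u^3 - 6*u^2*v - 5*u^2 + 11*u*v + 12*v^2 - 9) dv.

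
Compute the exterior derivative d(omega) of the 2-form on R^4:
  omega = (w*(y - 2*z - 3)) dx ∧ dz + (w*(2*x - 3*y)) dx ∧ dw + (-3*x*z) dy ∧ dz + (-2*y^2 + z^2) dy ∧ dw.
d(omega) = (-w - 3*z) dx ∧ dy ∧ dz + (y - 2*z - 3) dx ∧ dz ∧ dw + (3*w) dx ∧ dy ∧ dw + (-2*z) dy ∧ dz ∧ dw

For a 2-form omega = sum_{i<j} g_{ij} dx_i ∧ dx_j, the exterior derivative is
  d(omega) = sum_{i<j} d(g_{ij}) ∧ dx_i ∧ dx_j = sum_{i<j, k} (∂g_{ij}/∂x_k) dx_k ∧ dx_i ∧ dx_j.
Expand each term, using dx_k ∧ dx_i ∧ dx_j = sgn(permutation) dx_{(a)} ∧ dx_{(b)} ∧ dx_{(c)} with (a < b < c) sorted:
  d(w*(y - 2*z - 3)) includes (∂/∂y)(w*(y - 2*z - 3)) dy = (w) dy, which multiplied by dx ∧ dz gives (-w) dx ∧ dy ∧ dz
  d(w*(y - 2*z - 3)) includes (∂/∂w)(w*(y - 2*z - 3)) dw = (y - 2*z - 3) dw, which multiplied by dx ∧ dz gives (y - 2*z - 3) dx ∧ dz ∧ dw
  d(w*(2*x - 3*y)) includes (∂/∂y)(w*(2*x - 3*y)) dy = (-3*w) dy, which multiplied by dx ∧ dw gives (3*w) dx ∧ dy ∧ dw
  d(-3*x*z) includes (∂/∂x)(-3*x*z) dx = (-3*z) dx, which multiplied by dy ∧ dz gives (-3*z) dx ∧ dy ∧ dz
  d(-2*y^2 + z^2) includes (∂/∂z)(-2*y^2 + z^2) dz = (2*z) dz, which multiplied by dy ∧ dw gives (-2*z) dy ∧ dz ∧ dw
Collecting like 3-forms: d(omega) = (-w - 3*z) dx ∧ dy ∧ dz + (y - 2*z - 3) dx ∧ dz ∧ dw + (3*w) dx ∧ dy ∧ dw + (-2*z) dy ∧ dz ∧ dw.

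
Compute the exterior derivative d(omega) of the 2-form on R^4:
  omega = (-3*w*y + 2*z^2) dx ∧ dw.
d(omega) = (3*w) dx ∧ dy ∧ dw + (-4*z) dx ∧ dz ∧ dw

For a 2-form omega = sum_{i<j} g_{ij} dx_i ∧ dx_j, the exterior derivative is
  d(omega) = sum_{i<j} d(g_{ij}) ∧ dx_i ∧ dx_j = sum_{i<j, k} (∂g_{ij}/∂x_k) dx_k ∧ dx_i ∧ dx_j.
Expand each term, using dx_k ∧ dx_i ∧ dx_j = sgn(permutation) dx_{(a)} ∧ dx_{(b)} ∧ dx_{(c)} with (a < b < c) sorted:
  d(-3*w*y + 2*z^2) includes (∂/∂y)(-3*w*y + 2*z^2) dy = (-3*w) dy, which multiplied by dx ∧ dw gives (3*w) dx ∧ dy ∧ dw
  d(-3*w*y + 2*z^2) includes (∂/∂z)(-3*w*y + 2*z^2) dz = (4*z) dz, which multiplied by dx ∧ dw gives (-4*z) dx ∧ dz ∧ dw
Collecting like 3-forms: d(omega) = (3*w) dx ∧ dy ∧ dw + (-4*z) dx ∧ dz ∧ dw.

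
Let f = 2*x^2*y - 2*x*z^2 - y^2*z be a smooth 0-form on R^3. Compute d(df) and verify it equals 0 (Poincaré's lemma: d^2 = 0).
d(df) = 0

Step 1: df = sum_i (∂f/∂x_i) dx_i = (4*x*y - 2*z^2) dx + (2*x^2 - 2*y*z) dy + (-4*x*z - y^2) dz.
Step 2: Apply d again. Using the 1-form formula, the coefficient of dx ∧ dy in d(df) is ∂^2 f/∂x ∂y - ∂^2 f/∂y ∂x = (4*x) - (4*x) = 0 (equality of mixed partials for smooth f).
Similarly for dx ∧ dz and dy ∧ dz — all coefficients vanish. So d(df) = 0.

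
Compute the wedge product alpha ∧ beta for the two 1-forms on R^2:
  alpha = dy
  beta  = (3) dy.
alpha ∧ beta = 0

Distribute the wedge, using dx_i ∧ dx_j = -dx_j ∧ dx_i and dx_i ∧ dx_i = 0. For each pair (i, j) with i < j, the coefficient of dx_i ∧ dx_j in alpha ∧ beta is (alpha_i * beta_j - alpha_j * beta_i). Collecting: alpha ∧ beta = 0.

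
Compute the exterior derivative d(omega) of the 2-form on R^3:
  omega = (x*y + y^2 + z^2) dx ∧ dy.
d(omega) = (2*z) dx ∧ dy ∧ dz

For a 2-form omega = sum_{i<j} g_{ij} dx_i ∧ dx_j, the exterior derivative is
  d(omega) = sum_{i<j} d(g_{ij}) ∧ dx_i ∧ dx_j = sum_{i<j, k} (∂g_{ij}/∂x_k) dx_k ∧ dx_i ∧ dx_j.
Expand each term, using dx_k ∧ dx_i ∧ dx_j = sgn(permutation) dx_{(a)} ∧ dx_{(b)} ∧ dx_{(c)} with (a < b < c) sorted:
  d(x*y + y^2 + z^2) includes (∂/∂z)(x*y + y^2 + z^2) dz = (2*z) dz, which multiplied by dx ∧ dy gives (2*z) dx ∧ dy ∧ dz
Collecting like 3-forms: d(omega) = (2*z) dx ∧ dy ∧ dz.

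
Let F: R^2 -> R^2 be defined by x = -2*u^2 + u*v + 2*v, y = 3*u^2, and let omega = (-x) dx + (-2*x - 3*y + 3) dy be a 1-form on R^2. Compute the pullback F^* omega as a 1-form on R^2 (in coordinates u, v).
F^* omega = (-38*u^3 - 6*u^2*v - u*v^2 - 16*u*v + 18*u - 2*v^2) du + (2*u^3 - u^2*v + 4*u^2 - 4*u*v - 4*v) dv

Using F^*(f dg) = (f ∘ F) d(g ∘ F), substitute each coordinate x_i by F_i(u, v) in f_i, and replace dx_i by d F_i = (∂F_i/∂u) du + (∂F_i/∂v) dv.
  For the x component: f_1(F) = 2*u^2 - u*v - 2*v; d F_1 = (-4*u + v) du + (u + 2) dv
  For the y component: f_2(F) = -5*u^2 - 2*u*v - 4*v + 3; d F_2 = (6*u) du + (0) dv
Combining and collecting du, dv coefficients:
  coeff of du: -38*u^3 - 6*u^2*v - u*v^2 - 16*u*v + 18*u - 2*v^2
  coeff of dv: 2*u^3 - u^2*v + 4*u^2 - 4*u*v - 4*v
F^* omega = (-38*u^3 - 6*u^2*v - u*v^2 - 16*u*v + 18*u - 2*v^2) du + (2*u^3 - u^2*v + 4*u^2 - 4*u*v - 4*v) dv.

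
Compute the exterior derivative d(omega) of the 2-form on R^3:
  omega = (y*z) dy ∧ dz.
d(omega) = 0

For a 2-form omega = sum_{i<j} g_{ij} dx_i ∧ dx_j, the exterior derivative is
  d(omega) = sum_{i<j} d(g_{ij}) ∧ dx_i ∧ dx_j = sum_{i<j, k} (∂g_{ij}/∂x_k) dx_k ∧ dx_i ∧ dx_j.
Expand each term, using dx_k ∧ dx_i ∧ dx_j = sgn(permutation) dx_{(a)} ∧ dx_{(b)} ∧ dx_{(c)} with (a < b < c) sorted:

Collecting like 3-forms: d(omega) = 0.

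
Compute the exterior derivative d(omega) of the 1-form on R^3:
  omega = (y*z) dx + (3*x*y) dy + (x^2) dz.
d(omega) = (3*y - z) dx ∧ dy + (2*x - y) dx ∧ dz

For a 1-form omega = sum_i f_i dx_i, the exterior derivative is
  d(omega) = sum_{i < j} (∂f_j/∂x_i - ∂f_i/∂x_j) dx_i ∧ dx_j.
  coefficient of dx ∧ dy: ∂f_2/∂x - ∂f_1/∂y = ∂(3*x*y)/∂x - ∂(y*z)/∂y = 3*y - z
  coefficient of dx ∧ dz: ∂f_3/∂x - ∂f_1/∂z = ∂(x^2)/∂x - ∂(y*z)/∂z = 2*x - y
Assembling: d(omega) = (3*y - z) dx ∧ dy + (2*x - y) dx ∧ dz.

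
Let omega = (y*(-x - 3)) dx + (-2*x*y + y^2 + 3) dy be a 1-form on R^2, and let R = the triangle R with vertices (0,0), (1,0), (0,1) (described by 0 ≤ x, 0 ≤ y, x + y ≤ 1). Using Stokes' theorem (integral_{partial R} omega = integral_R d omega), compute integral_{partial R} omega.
integral_(partial R) omega = 4/3

Stokes: integral_partial_R omega = integral_R d omega with d omega = (∂Q/∂x - ∂P/∂y) dx ∧ dy.
  ∂Q/∂x = -2*y
  ∂P/∂y = -x - 3
  integrand = ∂Q/∂x - ∂P/∂y = x - 2*y + 3.
Integrating over R: integral_0^1 integral_0^{1-x} (x - 2*y + 3) dy dx = 4/3.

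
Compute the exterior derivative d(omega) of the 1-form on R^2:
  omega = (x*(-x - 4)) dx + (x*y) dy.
d(omega) = (y) dx ∧ dy

For a 1-form omega = sum_i f_i dx_i, the exterior derivative is
  d(omega) = sum_{i < j} (∂f_j/∂x_i - ∂f_i/∂x_j) dx_i ∧ dx_j.
  coefficient of dx ∧ dy: ∂f_2/∂x - ∂f_1/∂y = ∂(x*y)/∂x - ∂(x*(-x - 4))/∂y = y
Assembling: d(omega) = (y) dx ∧ dy.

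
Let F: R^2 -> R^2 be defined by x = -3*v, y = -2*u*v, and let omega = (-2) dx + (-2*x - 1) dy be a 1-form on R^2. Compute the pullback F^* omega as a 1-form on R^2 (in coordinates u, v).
F^* omega = (2*v*(1 - 6*v)) du + (-12*u*v + 2*u + 6) dv

Using F^*(f dg) = (f ∘ F) d(g ∘ F), substitute each coordinate x_i by F_i(u, v) in f_i, and replace dx_i by d F_i = (∂F_i/∂u) du + (∂F_i/∂v) dv.
  For the x component: f_1(F) = -2; d F_1 = (0) du + (-3) dv
  For the y component: f_2(F) = 6*v - 1; d F_2 = (-2*v) du + (-2*u) dv
Combining and collecting du, dv coefficients:
  coeff of du: 2*v*(1 - 6*v)
  coeff of dv: -12*u*v + 2*u + 6
F^* omega = (2*v*(1 - 6*v)) du + (-12*u*v + 2*u + 6) dv.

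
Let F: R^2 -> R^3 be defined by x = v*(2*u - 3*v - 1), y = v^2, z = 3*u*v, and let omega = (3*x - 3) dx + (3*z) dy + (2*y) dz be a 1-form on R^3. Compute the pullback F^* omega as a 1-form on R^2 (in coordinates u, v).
F^* omega = (6*v*(2*u*v - 2*v^2 - v - 1)) du + (12*u^2*v - 30*u*v^2 - 12*u*v - 6*u + 54*v^3 + 27*v^2 + 21*v + 3) dv

Using F^*(f dg) = (f ∘ F) d(g ∘ F), substitute each coordinate x_i by F_i(u, v) in f_i, and replace dx_i by d F_i = (∂F_i/∂u) du + (∂F_i/∂v) dv.
  For the x component: f_1(F) = 6*u*v - 9*v^2 - 3*v - 3; d F_1 = (2*v) du + (2*u - 6*v - 1) dv
  For the y component: f_2(F) = 9*u*v; d F_2 = (0) du + (2*v) dv
  For the z component: f_3(F) = 2*v^2; d F_3 = (3*v) du + (3*u) dv
Combining and collecting du, dv coefficients:
  coeff of du: 6*v*(2*u*v - 2*v^2 - v - 1)
  coeff of dv: 12*u^2*v - 30*u*v^2 - 12*u*v - 6*u + 54*v^3 + 27*v^2 + 21*v + 3
F^* omega = (6*v*(2*u*v - 2*v^2 - v - 1)) du + (12*u^2*v - 30*u*v^2 - 12*u*v - 6*u + 54*v^3 + 27*v^2 + 21*v + 3) dv.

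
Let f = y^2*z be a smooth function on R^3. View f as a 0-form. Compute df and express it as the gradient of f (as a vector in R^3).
df = (0) dx + (2*y*z) dy + (y^2) dz; grad f = (0, 2*y*z, y^2)

For a 0-form f, d f = (∂f/∂x) dx + (∂f/∂y) dy + (∂f/∂z) dz. The components of the vector representation are exactly the entries of grad f in Cartesian coordinates:
  ∂f/∂x = 0
  ∂f/∂y = 2*y*z
  ∂f/∂z = y^2.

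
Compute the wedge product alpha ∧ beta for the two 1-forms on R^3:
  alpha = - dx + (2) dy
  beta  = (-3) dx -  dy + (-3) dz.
alpha ∧ beta = (7) dx ∧ dy + (3) dx ∧ dz + (-6) dy ∧ dz

Distribute the wedge, using dx_i ∧ dx_j = -dx_j ∧ dx_i and dx_i ∧ dx_i = 0. For each pair (i, j) with i < j, the coefficient of dx_i ∧ dx_j in alpha ∧ beta is (alpha_i * beta_j - alpha_j * beta_i). Collecting: alpha ∧ beta = (7) dx ∧ dy + (3) dx ∧ dz + (-6) dy ∧ dz.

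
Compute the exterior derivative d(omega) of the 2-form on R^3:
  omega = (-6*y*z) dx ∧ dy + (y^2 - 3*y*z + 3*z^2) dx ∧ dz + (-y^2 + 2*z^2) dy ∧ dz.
d(omega) = (-8*y + 3*z) dx ∧ dy ∧ dz

For a 2-form omega = sum_{i<j} g_{ij} dx_i ∧ dx_j, the exterior derivative is
  d(omega) = sum_{i<j} d(g_{ij}) ∧ dx_i ∧ dx_j = sum_{i<j, k} (∂g_{ij}/∂x_k) dx_k ∧ dx_i ∧ dx_j.
Expand each term, using dx_k ∧ dx_i ∧ dx_j = sgn(permutation) dx_{(a)} ∧ dx_{(b)} ∧ dx_{(c)} with (a < b < c) sorted:
  d(-6*y*z) includes (∂/∂z)(-6*y*z) dz = (-6*y) dz, which multiplied by dx ∧ dy gives (-6*y) dx ∧ dy ∧ dz
  d(y^2 - 3*y*z + 3*z^2) includes (∂/∂y)(y^2 - 3*y*z + 3*z^2) dy = (2*y - 3*z) dy, which multiplied by dx ∧ dz gives (-2*y + 3*z) dx ∧ dy ∧ dz
Collecting like 3-forms: d(omega) = (-8*y + 3*z) dx ∧ dy ∧ dz.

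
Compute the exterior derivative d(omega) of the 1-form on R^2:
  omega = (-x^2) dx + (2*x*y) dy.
d(omega) = (2*y) dx ∧ dy

For a 1-form omega = sum_i f_i dx_i, the exterior derivative is
  d(omega) = sum_{i < j} (∂f_j/∂x_i - ∂f_i/∂x_j) dx_i ∧ dx_j.
  coefficient of dx ∧ dy: ∂f_2/∂x - ∂f_1/∂y = ∂(2*x*y)/∂x - ∂(-x^2)/∂y = 2*y
Assembling: d(omega) = (2*y) dx ∧ dy.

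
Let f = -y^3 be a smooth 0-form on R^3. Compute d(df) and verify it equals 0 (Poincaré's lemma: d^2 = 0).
d(df) = 0

Step 1: df = sum_i (∂f/∂x_i) dx_i = (0) dx + (-3*y^2) dy + (0) dz.
Step 2: Apply d again. Using the 1-form formula, the coefficient of dx ∧ dy in d(df) is ∂^2 f/∂x ∂y - ∂^2 f/∂y ∂x = (0) - (0) = 0 (equality of mixed partials for smooth f).
Similarly for dx ∧ dz and dy ∧ dz — all coefficients vanish. So d(df) = 0.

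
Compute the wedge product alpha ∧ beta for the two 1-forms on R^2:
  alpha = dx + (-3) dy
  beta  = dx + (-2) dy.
alpha ∧ beta = (1) dx ∧ dy

Distribute the wedge, using dx_i ∧ dx_j = -dx_j ∧ dx_i and dx_i ∧ dx_i = 0. For each pair (i, j) with i < j, the coefficient of dx_i ∧ dx_j in alpha ∧ beta is (alpha_i * beta_j - alpha_j * beta_i). Collecting: alpha ∧ beta = (1) dx ∧ dy.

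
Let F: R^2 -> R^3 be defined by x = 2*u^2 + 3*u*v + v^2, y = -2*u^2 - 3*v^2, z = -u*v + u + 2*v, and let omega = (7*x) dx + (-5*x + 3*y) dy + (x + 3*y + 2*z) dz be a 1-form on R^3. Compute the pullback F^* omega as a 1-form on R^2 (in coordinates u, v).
F^* omega = (120*u^3 + 190*u^2*v - 4*u^2 + 146*u*v^2 - u*v + 2*u + 29*v^3 - 12*v^2 + 4*v) du + (46*u^3 + 186*u^2*v - 10*u^2 + 161*u*v^2 - 2*u*v + 4*u + 98*v^3 - 16*v^2 + 8*v) dv

Using F^*(f dg) = (f ∘ F) d(g ∘ F), substitute each coordinate x_i by F_i(u, v) in f_i, and replace dx_i by d F_i = (∂F_i/∂u) du + (∂F_i/∂v) dv.
  For the x component: f_1(F) = 14*u^2 + 21*u*v + 7*v^2; d F_1 = (4*u + 3*v) du + (3*u + 2*v) dv
  For the y component: f_2(F) = -16*u^2 - 15*u*v - 14*v^2; d F_2 = (-4*u) du + (-6*v) dv
  For the z component: f_3(F) = -4*u^2 + u*v + 2*u - 8*v^2 + 4*v; d F_3 = (1 - v) du + (2 - u) dv
Combining and collecting du, dv coefficients:
  coeff of du: 120*u^3 + 190*u^2*v - 4*u^2 + 146*u*v^2 - u*v + 2*u + 29*v^3 - 12*v^2 + 4*v
  coeff of dv: 46*u^3 + 186*u^2*v - 10*u^2 + 161*u*v^2 - 2*u*v + 4*u + 98*v^3 - 16*v^2 + 8*v
F^* omega = (120*u^3 + 190*u^2*v - 4*u^2 + 146*u*v^2 - u*v + 2*u + 29*v^3 - 12*v^2 + 4*v) du + (46*u^3 + 186*u^2*v - 10*u^2 + 161*u*v^2 - 2*u*v + 4*u + 98*v^3 - 16*v^2 + 8*v) dv.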